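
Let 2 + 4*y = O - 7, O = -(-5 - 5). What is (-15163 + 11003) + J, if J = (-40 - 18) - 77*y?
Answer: -16949/4 ≈ -4237.3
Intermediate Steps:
O = 10 (O = -1*(-10) = 10)
y = ¼ (y = -½ + (10 - 7)/4 = -½ + (¼)*3 = -½ + ¾ = ¼ ≈ 0.25000)
J = -309/4 (J = (-40 - 18) - 77*¼ = -58 - 77/4 = -309/4 ≈ -77.250)
(-15163 + 11003) + J = (-15163 + 11003) - 309/4 = -4160 - 309/4 = -16949/4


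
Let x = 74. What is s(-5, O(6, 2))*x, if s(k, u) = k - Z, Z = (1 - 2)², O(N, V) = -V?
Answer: -444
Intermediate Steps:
Z = 1 (Z = (-1)² = 1)
s(k, u) = -1 + k (s(k, u) = k - 1*1 = k - 1 = -1 + k)
s(-5, O(6, 2))*x = (-1 - 5)*74 = -6*74 = -444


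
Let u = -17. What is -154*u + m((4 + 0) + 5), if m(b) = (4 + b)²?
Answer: 2787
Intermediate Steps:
-154*u + m((4 + 0) + 5) = -154*(-17) + (4 + ((4 + 0) + 5))² = 2618 + (4 + (4 + 5))² = 2618 + (4 + 9)² = 2618 + 13² = 2618 + 169 = 2787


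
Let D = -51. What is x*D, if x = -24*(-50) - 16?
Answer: -60384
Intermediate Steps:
x = 1184 (x = 1200 - 16 = 1184)
x*D = 1184*(-51) = -60384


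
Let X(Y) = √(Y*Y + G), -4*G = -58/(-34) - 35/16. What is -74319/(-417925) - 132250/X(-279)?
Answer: 74319/417925 - 1058000*√8519227/6514703 ≈ -473.84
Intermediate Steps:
G = 131/1088 (G = -(-58/(-34) - 35/16)/4 = -(-58*(-1/34) - 35*1/16)/4 = -(29/17 - 35/16)/4 = -¼*(-131/272) = 131/1088 ≈ 0.12040)
X(Y) = √(131/1088 + Y²) (X(Y) = √(Y*Y + 131/1088) = √(Y² + 131/1088) = √(131/1088 + Y²))
-74319/(-417925) - 132250/X(-279) = -74319/(-417925) - 132250*136/√(2227 + 18496*(-279)²) = -74319*(-1/417925) - 132250*136/√(2227 + 18496*77841) = 74319/417925 - 132250*136/√(2227 + 1439747136) = 74319/417925 - 132250*8*√8519227/6514703 = 74319/417925 - 1058000*√8519227/6514703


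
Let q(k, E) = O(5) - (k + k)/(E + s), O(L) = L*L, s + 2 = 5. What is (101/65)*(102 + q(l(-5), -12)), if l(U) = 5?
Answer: 116453/585 ≈ 199.06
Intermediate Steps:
s = 3 (s = -2 + 5 = 3)
O(L) = L²
q(k, E) = 25 - 2*k/(3 + E) (q(k, E) = 5² - (k + k)/(E + 3) = 25 - 2*k/(3 + E))
(101/65)*(102 + q(l(-5), -12)) = (101/65)*(102 + (75 - 2*5 + 25*(-12))/(3 - 12)) = (101*(1/65))*(102 + (75 - 10 - 300)/(-9)) = 101*(102 - ⅑*(-235))/65 = 101*(102 + 235/9)/65 = (101/65)*(1153/9) = 116453/585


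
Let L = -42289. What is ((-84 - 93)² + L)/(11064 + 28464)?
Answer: -1370/4941 ≈ -0.27727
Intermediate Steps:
((-84 - 93)² + L)/(11064 + 28464) = ((-84 - 93)² - 42289)/(11064 + 28464) = ((-177)² - 42289)/39528 = (31329 - 42289)*(1/39528) = -10960*1/39528 = -1370/4941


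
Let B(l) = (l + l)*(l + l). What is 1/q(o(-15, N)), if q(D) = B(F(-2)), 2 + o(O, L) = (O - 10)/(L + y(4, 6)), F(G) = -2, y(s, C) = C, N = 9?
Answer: 1/16 ≈ 0.062500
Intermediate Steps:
o(O, L) = -2 + (-10 + O)/(6 + L) (o(O, L) = -2 + (O - 10)/(L + 6) = -2 + (-10 + O)/(6 + L))
B(l) = 4*l**2 (B(l) = (2*l)*(2*l) = 4*l**2)
q(D) = 16 (q(D) = 4*(-2)**2 = 4*4 = 16)
1/q(o(-15, N)) = 1/16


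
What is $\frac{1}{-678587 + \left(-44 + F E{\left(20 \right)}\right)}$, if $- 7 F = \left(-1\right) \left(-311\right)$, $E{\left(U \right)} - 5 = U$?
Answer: $- \frac{7}{4758192} \approx -1.4711 \cdot 10^{-6}$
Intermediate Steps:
$E{\left(U \right)} = 5 + U$
$F = - \frac{311}{7}$ ($F = - \frac{\left(-1\right) \left(-311\right)}{7} = \left(- \frac{1}{7}\right) 311 = - \frac{311}{7} \approx -44.429$)
$\frac{1}{-678587 + \left(-44 + F E{\left(20 \right)}\right)} = \frac{1}{-678587 - \left(44 + \frac{311 \left(5 + 20\right)}{7}\right)} = \frac{1}{-678587 - \frac{8083}{7}} = \frac{1}{- \frac{4758192}{7}} = - \frac{7}{4758192}$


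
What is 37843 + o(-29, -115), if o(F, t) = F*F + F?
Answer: 38655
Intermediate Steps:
o(F, t) = F + F² (o(F, t) = F² + F = F + F²)
37843 + o(-29, -115) = 37843 - 29*(1 - 29) = 37843 - 29*(-28) = 37843 + 812 = 38655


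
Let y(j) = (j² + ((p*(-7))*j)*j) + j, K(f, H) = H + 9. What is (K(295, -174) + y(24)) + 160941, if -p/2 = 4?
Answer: 193632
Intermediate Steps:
p = -8 (p = -2*4 = -8)
K(f, H) = 9 + H
y(j) = j + 57*j² (y(j) = (j² + ((-8*(-7))*j)*j) + j = (j² + (56*j)*j) + j = (j² + 56*j²) + j = 57*j² + j = j + 57*j²)
(K(295, -174) + y(24)) + 160941 = ((9 - 174) + 24*(1 + 57*24)) + 160941 = (-165 + 24*(1 + 1368)) + 160941 = (-165 + 24*1369) + 160941 = (-165 + 32856) + 160941 = 32691 + 160941 = 193632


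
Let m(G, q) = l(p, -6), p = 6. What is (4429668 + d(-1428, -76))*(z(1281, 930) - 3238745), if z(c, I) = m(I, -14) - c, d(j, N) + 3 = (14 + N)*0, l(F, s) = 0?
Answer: -14352229771290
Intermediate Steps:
m(G, q) = 0
d(j, N) = -3 (d(j, N) = -3 + (14 + N)*0 = -3 + 0 = -3)
z(c, I) = -c (z(c, I) = 0 - c = -c)
(4429668 + d(-1428, -76))*(z(1281, 930) - 3238745) = (4429668 - 3)*(-1*1281 - 3238745) = 4429665*(-1281 - 3238745) = 4429665*(-3240026) = -14352229771290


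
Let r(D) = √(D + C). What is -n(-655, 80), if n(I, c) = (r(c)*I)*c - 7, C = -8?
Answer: 7 + 314400*√2 ≈ 4.4464e+5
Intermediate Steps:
r(D) = √(-8 + D) (r(D) = √(D - 8) = √(-8 + D))
n(I, c) = -7 + I*c*√(-8 + c) (n(I, c) = (√(-8 + c)*I)*c - 7 = (I*√(-8 + c))*c - 7 = I*c*√(-8 + c) - 7 = -7 + I*c*√(-8 + c))
-n(-655, 80) = -(-7 - 655*80*√(-8 + 80)) = -(-7 - 655*80*√72) = -(-7 - 655*80*6*√2) = -(-7 - 314400*√2) = 7 + 314400*√2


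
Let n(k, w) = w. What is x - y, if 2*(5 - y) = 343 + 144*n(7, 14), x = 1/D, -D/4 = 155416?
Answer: 730144367/621664 ≈ 1174.5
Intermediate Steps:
D = -621664 (D = -4*155416 = -621664)
x = -1/621664 (x = 1/(-621664) = -1/621664 ≈ -1.6086e-6)
y = -2349/2 (y = 5 - (343 + 144*14)/2 = 5 - (343 + 2016)/2 = 5 - ½*2359 = 5 - 2359/2 = -2349/2 ≈ -1174.5)
x - y = -1/621664 - 1*(-2349/2) = -1/621664 + 2349/2 = 730144367/621664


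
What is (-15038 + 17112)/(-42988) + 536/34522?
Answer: -12139265/371007934 ≈ -0.032720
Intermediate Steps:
(-15038 + 17112)/(-42988) + 536/34522 = 2074*(-1/42988) + 536*(1/34522) = -1037/21494 + 268/17261 = -12139265/371007934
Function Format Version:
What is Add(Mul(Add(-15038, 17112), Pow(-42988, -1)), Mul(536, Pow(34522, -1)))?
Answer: Rational(-12139265, 371007934) ≈ -0.032720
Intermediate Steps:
Add(Mul(Add(-15038, 17112), Pow(-42988, -1)), Mul(536, Pow(34522, -1))) = Add(Mul(2074, Rational(-1, 42988)), Mul(536, Rational(1, 34522))) = Add(Rational(-1037, 21494), Rational(268, 17261)) = Rational(-12139265, 371007934)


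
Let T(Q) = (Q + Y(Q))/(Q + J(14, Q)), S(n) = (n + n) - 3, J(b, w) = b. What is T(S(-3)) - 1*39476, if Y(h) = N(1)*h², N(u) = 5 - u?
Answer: -39413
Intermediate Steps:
S(n) = -3 + 2*n (S(n) = 2*n - 3 = -3 + 2*n)
Y(h) = 4*h² (Y(h) = (5 - 1*1)*h² = (5 - 1)*h² = 4*h²)
T(Q) = (Q + 4*Q²)/(14 + Q) (T(Q) = (Q + 4*Q²)/(Q + 14) = (Q + 4*Q²)/(14 + Q))
T(S(-3)) - 1*39476 = (-3 + 2*(-3))*(1 + 4*(-3 + 2*(-3)))/(14 + (-3 + 2*(-3))) - 1*39476 = (-3 - 6)*(1 + 4*(-3 - 6))/(14 + (-3 - 6)) - 39476 = -9*(1 + 4*(-9))/(14 - 9) - 39476 = -9*(1 - 36)/5 - 39476 = -9*⅕*(-35) - 39476 = 63 - 39476 = -39413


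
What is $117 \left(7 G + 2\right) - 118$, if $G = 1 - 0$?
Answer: $935$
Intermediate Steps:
$G = 1$ ($G = 1 + 0 = 1$)
$117 \left(7 G + 2\right) - 118 = 117 \left(7 \cdot 1 + 2\right) - 118 = 117 \left(7 + 2\right) - 118 = 117 \cdot 9 - 118 = 1053 - 118 = 935$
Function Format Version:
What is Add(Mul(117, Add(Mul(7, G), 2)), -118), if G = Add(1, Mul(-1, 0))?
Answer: 935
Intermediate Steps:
G = 1 (G = Add(1, 0) = 1)
Add(Mul(117, Add(Mul(7, G), 2)), -118) = Add(Mul(117, Add(Mul(7, 1), 2)), -118) = Add(Mul(117, Add(7, 2)), -118) = Add(Mul(117, 9), -118) = Add(1053, -118) = 935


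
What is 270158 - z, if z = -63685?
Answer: 333843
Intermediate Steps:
270158 - z = 270158 - 1*(-63685) = 270158 + 63685 = 333843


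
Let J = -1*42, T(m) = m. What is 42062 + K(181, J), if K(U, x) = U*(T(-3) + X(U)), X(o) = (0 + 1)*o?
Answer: 74280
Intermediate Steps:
X(o) = o (X(o) = 1*o = o)
J = -42
K(U, x) = U*(-3 + U)
42062 + K(181, J) = 42062 + 181*(-3 + 181) = 42062 + 181*178 = 42062 + 32218 = 74280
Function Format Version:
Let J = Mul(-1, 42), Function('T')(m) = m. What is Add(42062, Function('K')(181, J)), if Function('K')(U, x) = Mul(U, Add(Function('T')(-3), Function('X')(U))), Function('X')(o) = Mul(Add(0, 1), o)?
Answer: 74280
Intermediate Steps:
Function('X')(o) = o (Function('X')(o) = Mul(1, o) = o)
J = -42
Function('K')(U, x) = Mul(U, Add(-3, U))
Add(42062, Function('K')(181, J)) = Add(42062, Mul(181, Add(-3, 181))) = Add(42062, Mul(181, 178)) = Add(42062, 32218) = 74280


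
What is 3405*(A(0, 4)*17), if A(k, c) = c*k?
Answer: 0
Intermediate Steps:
3405*(A(0, 4)*17) = 3405*((4*0)*17) = 3405*(0*17) = 3405*0 = 0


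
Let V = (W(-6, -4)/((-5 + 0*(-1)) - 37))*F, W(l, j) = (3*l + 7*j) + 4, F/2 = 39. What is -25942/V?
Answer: -12971/39 ≈ -332.59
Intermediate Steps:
F = 78 (F = 2*39 = 78)
W(l, j) = 4 + 3*l + 7*j
V = 78 (V = ((4 + 3*(-6) + 7*(-4))/((-5 + 0*(-1)) - 37))*78 = ((4 - 18 - 28)/((-5 + 0) - 37))*78 = (-42/(-5 - 37))*78 = (-42/(-42))*78 = -1/42*(-42)*78 = 1*78 = 78)
-25942/V = -25942/78 = -25942*1/78 = -12971/39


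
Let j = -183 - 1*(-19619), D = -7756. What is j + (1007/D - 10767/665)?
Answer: 14308808019/736820 ≈ 19420.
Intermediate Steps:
j = 19436 (j = -183 + 19619 = 19436)
j + (1007/D - 10767/665) = 19436 + (1007/(-7756) - 10767/665) = 19436 + (1007*(-1/7756) - 10767*1/665) = 19436 + (-1007/7756 - 10767/665) = 19436 - 12025501/736820 = 14308808019/736820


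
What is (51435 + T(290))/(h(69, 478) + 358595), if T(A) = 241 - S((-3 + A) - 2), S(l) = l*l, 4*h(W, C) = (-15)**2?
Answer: -118196/1434605 ≈ -0.082389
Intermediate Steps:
h(W, C) = 225/4 (h(W, C) = (1/4)*(-15)**2 = (1/4)*225 = 225/4)
S(l) = l**2
T(A) = 241 - (-5 + A)**2 (T(A) = 241 - ((-3 + A) - 2)**2 = 241 - (-5 + A)**2)
(51435 + T(290))/(h(69, 478) + 358595) = (51435 + (241 - (-5 + 290)**2))/(225/4 + 358595) = (51435 + (241 - 1*285**2))/(1434605/4) = (51435 + (241 - 1*81225))*(4/1434605) = (51435 + (241 - 81225))*(4/1434605) = (51435 - 80984)*(4/1434605) = -29549*4/1434605 = -118196/1434605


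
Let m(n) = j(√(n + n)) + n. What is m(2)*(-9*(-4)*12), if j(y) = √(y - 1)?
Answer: 1296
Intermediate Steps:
j(y) = √(-1 + y)
m(n) = n + √(-1 + √2*√n) (m(n) = √(-1 + √(n + n)) + n = √(-1 + √(2*n)) + n = √(-1 + √2*√n) + n = n + √(-1 + √2*√n))
m(2)*(-9*(-4)*12) = (2 + √(-1 + √2*√2))*(-9*(-4)*12) = (2 + √(-1 + 2))*(36*12) = (2 + √1)*432 = (2 + 1)*432 = 3*432 = 1296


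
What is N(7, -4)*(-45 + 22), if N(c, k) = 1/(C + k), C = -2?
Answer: 23/6 ≈ 3.8333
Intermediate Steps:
N(c, k) = 1/(-2 + k)
N(7, -4)*(-45 + 22) = (-45 + 22)/(-2 - 4) = -23/(-6) = -⅙*(-23) = 23/6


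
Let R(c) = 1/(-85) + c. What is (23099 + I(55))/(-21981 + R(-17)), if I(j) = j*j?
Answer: -740180/623277 ≈ -1.1876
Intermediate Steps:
R(c) = -1/85 + c
I(j) = j²
(23099 + I(55))/(-21981 + R(-17)) = (23099 + 55²)/(-21981 + (-1/85 - 17)) = (23099 + 3025)/(-21981 - 1446/85) = 26124/(-1869831/85) = 26124*(-85/1869831) = -740180/623277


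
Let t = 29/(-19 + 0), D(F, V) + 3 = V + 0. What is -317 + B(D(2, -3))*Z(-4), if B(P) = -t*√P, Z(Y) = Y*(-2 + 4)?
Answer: -317 - 232*I*√6/19 ≈ -317.0 - 29.91*I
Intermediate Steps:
D(F, V) = -3 + V (D(F, V) = -3 + (V + 0) = -3 + V)
Z(Y) = 2*Y (Z(Y) = Y*2 = 2*Y)
t = -29/19 (t = 29/(-19) = 29*(-1/19) = -29/19 ≈ -1.5263)
B(P) = 29*√P/19 (B(P) = -(-29)*√P/19 = 29*√P/19)
-317 + B(D(2, -3))*Z(-4) = -317 + (29*√(-3 - 3)/19)*(2*(-4)) = -317 + (29*√(-6)/19)*(-8) = -317 + (29*(I*√6)/19)*(-8) = -317 + (29*I*√6/19)*(-8) = -317 - 232*I*√6/19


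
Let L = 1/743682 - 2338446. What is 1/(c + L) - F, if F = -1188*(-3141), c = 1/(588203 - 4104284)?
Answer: -7605654784735148893264002/2038225506882010511 ≈ -3.7315e+6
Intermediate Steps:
c = -1/3516081 (c = 1/(-3516081) = -1/3516081 ≈ -2.8441e-7)
F = 3731508
L = -1739060198171/743682 (L = 1/743682 - 2338446 = -1739060198171/743682 ≈ -2.3384e+6)
1/(c + L) - F = 1/(-1/3516081 - 1739060198171/743682) - 1*3731508 = 1/(-2038225506882010511/871615383414) - 3731508 = -871615383414/2038225506882010511 - 3731508 = -7605654784735148893264002/2038225506882010511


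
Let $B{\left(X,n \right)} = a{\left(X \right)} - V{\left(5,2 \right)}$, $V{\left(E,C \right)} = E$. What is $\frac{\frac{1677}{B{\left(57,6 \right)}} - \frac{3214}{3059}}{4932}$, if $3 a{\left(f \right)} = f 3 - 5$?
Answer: $\frac{14904515}{2278135188} \approx 0.0065424$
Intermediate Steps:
$a{\left(f \right)} = - \frac{5}{3} + f$ ($a{\left(f \right)} = \frac{f 3 - 5}{3} = \frac{3 f - 5}{3} = \frac{-5 + 3 f}{3} = - \frac{5}{3} + f$)
$B{\left(X,n \right)} = - \frac{20}{3} + X$ ($B{\left(X,n \right)} = \left(- \frac{5}{3} + X\right) - 5 = - \frac{20}{3} + X$)
$\frac{\frac{1677}{B{\left(57,6 \right)}} - \frac{3214}{3059}}{4932} = \frac{\frac{1677}{- \frac{20}{3} + 57} - \frac{3214}{3059}}{4932} = \left(\frac{1677}{\frac{151}{3}} - \frac{3214}{3059}\right) \frac{1}{4932} = \left(1677 \cdot \frac{3}{151} - \frac{3214}{3059}\right) \frac{1}{4932} = \left(\frac{5031}{151} - \frac{3214}{3059}\right) \frac{1}{4932} = \frac{14904515}{461909} \cdot \frac{1}{4932} = \frac{14904515}{2278135188}$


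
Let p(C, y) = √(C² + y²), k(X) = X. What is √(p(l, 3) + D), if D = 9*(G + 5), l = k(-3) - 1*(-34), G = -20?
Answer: √(-135 + √970) ≈ 10.191*I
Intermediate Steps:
l = 31 (l = -3 - 1*(-34) = -3 + 34 = 31)
D = -135 (D = 9*(-20 + 5) = 9*(-15) = -135)
√(p(l, 3) + D) = √(√(31² + 3²) - 135) = √(√(961 + 9) - 135) = √(√970 - 135) = √(-135 + √970)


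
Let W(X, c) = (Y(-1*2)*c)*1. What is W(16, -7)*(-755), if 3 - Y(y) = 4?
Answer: -5285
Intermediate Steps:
Y(y) = -1 (Y(y) = 3 - 1*4 = 3 - 4 = -1)
W(X, c) = -c (W(X, c) = -c*1 = -c)
W(16, -7)*(-755) = -1*(-7)*(-755) = 7*(-755) = -5285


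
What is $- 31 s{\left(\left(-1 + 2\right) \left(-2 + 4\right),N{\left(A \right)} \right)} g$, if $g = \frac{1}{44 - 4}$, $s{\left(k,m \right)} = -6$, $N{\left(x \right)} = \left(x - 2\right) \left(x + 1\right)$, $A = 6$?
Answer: $\frac{93}{20} \approx 4.65$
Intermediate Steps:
$N{\left(x \right)} = \left(1 + x\right) \left(-2 + x\right)$ ($N{\left(x \right)} = \left(-2 + x\right) \left(1 + x\right) = \left(1 + x\right) \left(-2 + x\right)$)
$g = \frac{1}{40} \approx 0.025$
$- 31 s{\left(\left(-1 + 2\right) \left(-2 + 4\right),N{\left(A \right)} \right)} g = \left(-31\right) \left(-6\right) \frac{1}{40} = 186 \cdot \frac{1}{40} = \frac{93}{20}$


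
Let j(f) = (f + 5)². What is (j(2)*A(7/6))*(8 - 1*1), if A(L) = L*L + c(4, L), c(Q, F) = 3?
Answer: 53851/36 ≈ 1495.9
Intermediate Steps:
j(f) = (5 + f)²
A(L) = 3 + L² (A(L) = L*L + 3 = L² + 3 = 3 + L²)
(j(2)*A(7/6))*(8 - 1*1) = ((5 + 2)²*(3 + (7/6)²))*(8 - 1*1) = (7²*(3 + (7*(⅙))²))*(8 - 1) = (49*(3 + (7/6)²))*7 = (49*(3 + 49/36))*7 = (49*(157/36))*7 = (7693/36)*7 = 53851/36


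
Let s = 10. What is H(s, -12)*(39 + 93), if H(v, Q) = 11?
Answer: 1452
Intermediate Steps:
H(s, -12)*(39 + 93) = 11*(39 + 93) = 11*132 = 1452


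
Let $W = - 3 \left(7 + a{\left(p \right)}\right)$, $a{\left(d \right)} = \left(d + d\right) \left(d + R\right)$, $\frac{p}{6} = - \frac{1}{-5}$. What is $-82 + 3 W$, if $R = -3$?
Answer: $- \frac{2653}{25} \approx -106.12$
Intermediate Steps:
$p = \frac{6}{5}$ ($p = 6 \left(- \frac{1}{-5}\right) = 6 \left(\left(-1\right) \left(- \frac{1}{5}\right)\right) = 6 \cdot \frac{1}{5} = \frac{6}{5} \approx 1.2$)
$a{\left(d \right)} = 2 d \left(-3 + d\right)$ ($a{\left(d \right)} = \left(d + d\right) \left(d - 3\right) = 2 d \left(-3 + d\right)$)
$W = - \frac{201}{25}$ ($W = - 3 \left(7 + 2 \cdot \frac{6}{5} \left(-3 + \frac{6}{5}\right)\right) = - 3 \left(7 + 2 \cdot \frac{6}{5} \left(- \frac{9}{5}\right)\right) = - 3 \left(7 - \frac{108}{25}\right) = \left(-3\right) \frac{67}{25} = - \frac{201}{25} \approx -8.04$)
$-82 + 3 W = -82 + 3 \left(- \frac{201}{25}\right) = -82 - \frac{603}{25} = - \frac{2653}{25}$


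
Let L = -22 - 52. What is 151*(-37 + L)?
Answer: -16761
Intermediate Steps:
L = -74
151*(-37 + L) = 151*(-37 - 74) = 151*(-111) = -16761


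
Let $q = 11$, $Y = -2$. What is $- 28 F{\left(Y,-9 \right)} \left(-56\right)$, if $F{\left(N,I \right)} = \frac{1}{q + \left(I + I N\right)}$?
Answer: $\frac{392}{5} \approx 78.4$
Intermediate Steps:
$F{\left(N,I \right)} = \frac{1}{11 + I + I N}$ ($F{\left(N,I \right)} = \frac{1}{11 + \left(I + I N\right)} = \frac{1}{11 + I + I N}$)
$- 28 F{\left(Y,-9 \right)} \left(-56\right) = - \frac{28}{11 - 9 - -18} \left(-56\right) = - \frac{28}{11 - 9 + 18} \left(-56\right) = - \frac{28}{20} \left(-56\right) = \left(-28\right) \frac{1}{20} \left(-56\right) = \left(- \frac{7}{5}\right) \left(-56\right) = \frac{392}{5}$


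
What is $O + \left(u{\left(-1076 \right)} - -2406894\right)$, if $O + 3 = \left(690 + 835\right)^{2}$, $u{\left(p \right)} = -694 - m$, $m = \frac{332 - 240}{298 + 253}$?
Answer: $\frac{2607233830}{551} \approx 4.7318 \cdot 10^{6}$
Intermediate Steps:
$m = \frac{92}{551} \approx 0.16697$
$u{\left(p \right)} = - \frac{382486}{551}$ ($u{\left(p \right)} = -694 - \frac{92}{551} = - \frac{382486}{551}$)
$O = 2325622$ ($O = -3 + \left(690 + 835\right)^{2} = -3 + 1525^{2} = -3 + 2325625 = 2325622$)
$O + \left(u{\left(-1076 \right)} - -2406894\right) = 2325622 - - \frac{1325816108}{551} = 2325622 + \left(- \frac{382486}{551} + 2406894\right) = 2325622 + \frac{1325816108}{551} = \frac{2607233830}{551}$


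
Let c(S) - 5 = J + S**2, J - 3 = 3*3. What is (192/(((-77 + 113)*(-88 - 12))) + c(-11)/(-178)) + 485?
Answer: 3231844/6675 ≈ 484.17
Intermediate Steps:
J = 12 (J = 3 + 3*3 = 3 + 9 = 12)
c(S) = 17 + S**2 (c(S) = 5 + (12 + S**2) = 17 + S**2)
(192/(((-77 + 113)*(-88 - 12))) + c(-11)/(-178)) + 485 = (192/(((-77 + 113)*(-88 - 12))) + (17 + (-11)**2)/(-178)) + 485 = (192/((36*(-100))) + (17 + 121)*(-1/178)) + 485 = (192/(-3600) + 138*(-1/178)) + 485 = (192*(-1/3600) - 69/89) + 485 = (-4/75 - 69/89) + 485 = -5531/6675 + 485 = 3231844/6675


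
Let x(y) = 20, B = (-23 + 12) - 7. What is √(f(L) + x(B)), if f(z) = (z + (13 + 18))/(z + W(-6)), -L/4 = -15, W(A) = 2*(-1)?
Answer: 3*√8062/58 ≈ 4.6442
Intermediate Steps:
W(A) = -2
L = 60 (L = -4*(-15) = 60)
B = -18 (B = -11 - 7 = -18)
f(z) = (31 + z)/(-2 + z) (f(z) = (z + (13 + 18))/(z - 2) = (z + 31)/(-2 + z) = (31 + z)/(-2 + z))
√(f(L) + x(B)) = √((31 + 60)/(-2 + 60) + 20) = √(91/58 + 20) = √(1251/58) = 3*√8062/58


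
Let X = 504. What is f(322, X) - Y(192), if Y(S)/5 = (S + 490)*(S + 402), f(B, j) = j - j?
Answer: -2025540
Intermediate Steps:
f(B, j) = 0
Y(S) = 5*(402 + S)*(490 + S) (Y(S) = 5*((S + 490)*(S + 402)) = 5*((490 + S)*(402 + S)) = 5*((402 + S)*(490 + S)) = 5*(402 + S)*(490 + S))
f(322, X) - Y(192) = 0 - (984900 + 5*192² + 4460*192) = 0 - (984900 + 5*36864 + 856320) = 0 - (984900 + 184320 + 856320) = 0 - 1*2025540 = 0 - 2025540 = -2025540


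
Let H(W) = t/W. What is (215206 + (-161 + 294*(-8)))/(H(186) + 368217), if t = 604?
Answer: 1521573/2634191 ≈ 0.57762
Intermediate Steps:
H(W) = 604/W
(215206 + (-161 + 294*(-8)))/(H(186) + 368217) = (215206 + (-161 + 294*(-8)))/(604/186 + 368217) = (215206 + (-161 - 2352))/(604*(1/186) + 368217) = (215206 - 2513)/(302/93 + 368217) = 212693/(34244483/93) = 212693*(93/34244483) = 1521573/2634191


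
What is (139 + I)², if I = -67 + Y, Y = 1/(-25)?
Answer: 3236401/625 ≈ 5178.2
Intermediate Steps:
Y = -1/25 ≈ -0.040000
I = -1676/25 (I = -67 - 1/25 = -1676/25 ≈ -67.040)
(139 + I)² = (139 - 1676/25)² = (1799/25)² = 3236401/625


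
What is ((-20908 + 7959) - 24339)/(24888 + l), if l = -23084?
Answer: -9322/451 ≈ -20.670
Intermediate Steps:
((-20908 + 7959) - 24339)/(24888 + l) = ((-20908 + 7959) - 24339)/(24888 - 23084) = (-12949 - 24339)/1804 = -37288*1/1804 = -9322/451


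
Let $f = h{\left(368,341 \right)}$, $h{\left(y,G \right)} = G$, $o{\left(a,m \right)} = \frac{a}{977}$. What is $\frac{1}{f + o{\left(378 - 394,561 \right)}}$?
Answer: $\frac{977}{333141} \approx 0.0029327$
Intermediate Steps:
$o{\left(a,m \right)} = \frac{a}{977}$ ($o{\left(a,m \right)} = a \frac{1}{977} = \frac{a}{977}$)
$f = 341$
$\frac{1}{f + o{\left(378 - 394,561 \right)}} = \frac{1}{341 + \frac{378 - 394}{977}} = \frac{1}{341 + \frac{1}{977} \left(-16\right)} = \frac{1}{341 - \frac{16}{977}} = \frac{1}{\frac{333141}{977}} = \frac{977}{333141}$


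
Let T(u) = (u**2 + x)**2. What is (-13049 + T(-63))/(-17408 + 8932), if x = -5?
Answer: -15700247/8476 ≈ -1852.3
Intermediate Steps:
T(u) = (-5 + u**2)**2 (T(u) = (u**2 - 5)**2 = (-5 + u**2)**2)
(-13049 + T(-63))/(-17408 + 8932) = (-13049 + (-5 + (-63)**2)**2)/(-17408 + 8932) = (-13049 + (-5 + 3969)**2)/(-8476) = (-13049 + 3964**2)*(-1/8476) = (-13049 + 15713296)*(-1/8476) = 15700247*(-1/8476) = -15700247/8476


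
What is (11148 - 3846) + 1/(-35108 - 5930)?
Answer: 299659475/41038 ≈ 7302.0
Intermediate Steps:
(11148 - 3846) + 1/(-35108 - 5930) = 7302 + 1/(-41038) = 7302 - 1/41038 = 299659475/41038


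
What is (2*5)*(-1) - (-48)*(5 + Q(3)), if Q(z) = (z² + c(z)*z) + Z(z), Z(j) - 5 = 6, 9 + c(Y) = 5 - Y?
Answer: 182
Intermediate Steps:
c(Y) = -4 - Y (c(Y) = -9 + (5 - Y) = -4 - Y)
Z(j) = 11 (Z(j) = 5 + 6 = 11)
Q(z) = 11 + z² + z*(-4 - z) (Q(z) = (z² + (-4 - z)*z) + 11 = (z² + z*(-4 - z)) + 11 = 11 + z² + z*(-4 - z))
(2*5)*(-1) - (-48)*(5 + Q(3)) = (2*5)*(-1) - (-48)*(5 + (11 - 4*3)) = 10*(-1) - (-48)*(5 + (11 - 12)) = -10 - (-48)*(5 - 1) = -10 - (-48)*4 = -10 - 48*(-4) = -10 + 192 = 182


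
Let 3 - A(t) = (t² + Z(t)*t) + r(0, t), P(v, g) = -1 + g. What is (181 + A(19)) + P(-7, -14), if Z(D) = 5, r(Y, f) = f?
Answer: -306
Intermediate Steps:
A(t) = 3 - t² - 6*t (A(t) = 3 - ((t² + 5*t) + t) = 3 - (t² + 6*t) = 3 + (-t² - 6*t) = 3 - t² - 6*t)
(181 + A(19)) + P(-7, -14) = (181 + (3 - 1*19² - 6*19)) + (-1 - 14) = (181 + (3 - 1*361 - 114)) - 15 = (181 + (3 - 361 - 114)) - 15 = (181 - 472) - 15 = -291 - 15 = -306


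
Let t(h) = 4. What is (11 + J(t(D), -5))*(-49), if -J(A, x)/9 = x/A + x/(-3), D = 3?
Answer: -1421/4 ≈ -355.25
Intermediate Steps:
J(A, x) = 3*x - 9*x/A (J(A, x) = -9*(x/A + x/(-3)) = -9*(x/A + x*(-⅓)) = -9*(x/A - x/3) = -9*(-x/3 + x/A) = 3*x - 9*x/A)
(11 + J(t(D), -5))*(-49) = (11 + 3*(-5)*(-3 + 4)/4)*(-49) = (11 + 3*(-5)*(¼)*1)*(-49) = (11 - 15/4)*(-49) = (29/4)*(-49) = -1421/4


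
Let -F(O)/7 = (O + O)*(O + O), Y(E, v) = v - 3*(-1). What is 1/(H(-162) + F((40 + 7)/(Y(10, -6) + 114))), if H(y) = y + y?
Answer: -12321/4053856 ≈ -0.0030393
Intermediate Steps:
H(y) = 2*y
Y(E, v) = 3 + v (Y(E, v) = v + 3 = 3 + v)
F(O) = -28*O² (F(O) = -7*(O + O)*(O + O) = -7*2*O*2*O = -28*O²)
1/(H(-162) + F((40 + 7)/(Y(10, -6) + 114))) = 1/(2*(-162) - 28*(40 + 7)²/((3 - 6) + 114)²) = 1/(-324 - 28*2209/(-3 + 114)²) = 1/(-324 - 28*(47/111)²) = 1/(-324 - 28*2209/12321) = 1/(-324 - 61852/12321) = 1/(-4053856/12321) = -12321/4053856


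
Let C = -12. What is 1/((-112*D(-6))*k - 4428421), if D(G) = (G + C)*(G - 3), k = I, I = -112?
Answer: -1/2396293 ≈ -4.1731e-7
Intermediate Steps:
k = -112
D(G) = (-12 + G)*(-3 + G) (D(G) = (G - 12)*(G - 3) = (-12 + G)*(-3 + G))
1/((-112*D(-6))*k - 4428421) = 1/(-112*(36 + (-6)**2 - 15*(-6))*(-112) - 4428421) = 1/(-112*(36 + 36 + 90)*(-112) - 4428421) = 1/(-112*162*(-112) - 4428421) = 1/(-18144*(-112) - 4428421) = 1/(2032128 - 4428421) = 1/(-2396293) = -1/2396293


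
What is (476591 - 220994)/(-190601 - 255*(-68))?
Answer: -255597/173261 ≈ -1.4752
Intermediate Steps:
(476591 - 220994)/(-190601 - 255*(-68)) = 255597/(-190601 + 17340) = 255597/(-173261) = 255597*(-1/173261) = -255597/173261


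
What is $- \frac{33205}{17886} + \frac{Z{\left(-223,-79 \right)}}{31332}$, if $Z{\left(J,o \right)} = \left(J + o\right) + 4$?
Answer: $- \frac{43571212}{23350173} \approx -1.866$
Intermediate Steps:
$Z{\left(J,o \right)} = 4 + J + o$
$- \frac{33205}{17886} + \frac{Z{\left(-223,-79 \right)}}{31332} = - \frac{33205}{17886} + \frac{4 - 223 - 79}{31332} = \left(-33205\right) \frac{1}{17886} - \frac{149}{15666} = - \frac{33205}{17886} - \frac{149}{15666} = - \frac{43571212}{23350173}$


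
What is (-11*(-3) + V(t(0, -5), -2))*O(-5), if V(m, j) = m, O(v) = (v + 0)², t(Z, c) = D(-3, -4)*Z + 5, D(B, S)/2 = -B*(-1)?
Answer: 950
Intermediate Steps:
D(B, S) = 2*B (D(B, S) = 2*(-B*(-1)) = 2*B)
t(Z, c) = 5 - 6*Z (t(Z, c) = (2*(-3))*Z + 5 = -6*Z + 5 = 5 - 6*Z)
O(v) = v²
(-11*(-3) + V(t(0, -5), -2))*O(-5) = (-11*(-3) + (5 - 6*0))*(-5)² = (33 + (5 + 0))*25 = (33 + 5)*25 = 38*25 = 950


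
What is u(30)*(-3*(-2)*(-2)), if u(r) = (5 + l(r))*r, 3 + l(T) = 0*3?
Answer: -720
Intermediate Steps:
l(T) = -3 (l(T) = -3 + 0*3 = -3 + 0 = -3)
u(r) = 2*r (u(r) = (5 - 3)*r = 2*r)
u(30)*(-3*(-2)*(-2)) = (2*30)*(-3*(-2)*(-2)) = 60*(6*(-2)) = 60*(-12) = -720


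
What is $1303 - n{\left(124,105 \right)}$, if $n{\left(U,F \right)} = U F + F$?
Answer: $-11822$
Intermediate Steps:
$n{\left(U,F \right)} = F + F U$ ($n{\left(U,F \right)} = F U + F = F + F U$)
$1303 - n{\left(124,105 \right)} = 1303 - 105 \left(1 + 124\right) = 1303 - 105 \cdot 125 = 1303 - 13125 = -11822$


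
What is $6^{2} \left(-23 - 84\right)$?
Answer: $-3852$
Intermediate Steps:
$6^{2} \left(-23 - 84\right) = 36 \left(-107\right) = -3852$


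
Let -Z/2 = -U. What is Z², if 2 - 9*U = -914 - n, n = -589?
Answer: 47524/9 ≈ 5280.4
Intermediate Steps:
U = 109/3 (U = 2/9 - (-914 - 1*(-589))/9 = 2/9 - (-914 + 589)/9 = 2/9 - ⅑*(-325) = 2/9 + 325/9 = 109/3 ≈ 36.333)
Z = 218/3 (Z = -(-2)*109/3 = -2*(-109/3) = 218/3 ≈ 72.667)
Z² = (218/3)² = 47524/9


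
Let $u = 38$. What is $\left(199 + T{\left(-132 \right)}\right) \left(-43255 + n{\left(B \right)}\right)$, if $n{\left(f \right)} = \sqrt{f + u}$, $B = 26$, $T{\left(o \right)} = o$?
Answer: $-2897549$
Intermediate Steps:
$n{\left(f \right)} = \sqrt{38 + f}$ ($n{\left(f \right)} = \sqrt{f + 38} = \sqrt{38 + f}$)
$\left(199 + T{\left(-132 \right)}\right) \left(-43255 + n{\left(B \right)}\right) = \left(199 - 132\right) \left(-43255 + \sqrt{38 + 26}\right) = 67 \left(-43255 + \sqrt{64}\right) = 67 \left(-43255 + 8\right) = 67 \left(-43247\right) = -2897549$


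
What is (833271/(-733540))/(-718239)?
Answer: 277757/175619012020 ≈ 1.5816e-6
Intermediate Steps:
(833271/(-733540))/(-718239) = (833271*(-1/733540))*(-1/718239) = -833271/733540*(-1/718239) = 277757/175619012020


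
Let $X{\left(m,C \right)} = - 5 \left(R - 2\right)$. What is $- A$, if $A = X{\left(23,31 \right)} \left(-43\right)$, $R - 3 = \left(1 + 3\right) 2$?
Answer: $-1935$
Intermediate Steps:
$R = 11$ ($R = 3 + \left(1 + 3\right) 2 = 3 + 4 \cdot 2 = 3 + 8 = 11$)
$X{\left(m,C \right)} = -45$ ($X{\left(m,C \right)} = - 5 \left(11 - 2\right) = \left(-5\right) 9 = -45$)
$A = 1935$ ($A = \left(-45\right) \left(-43\right) = 1935$)
$- A = \left(-1\right) 1935 = -1935$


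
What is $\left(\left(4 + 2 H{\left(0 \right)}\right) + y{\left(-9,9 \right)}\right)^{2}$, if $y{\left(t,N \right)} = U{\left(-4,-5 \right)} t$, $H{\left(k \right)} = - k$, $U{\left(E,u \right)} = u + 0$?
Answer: $2401$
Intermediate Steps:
$U{\left(E,u \right)} = u$
$y{\left(t,N \right)} = - 5 t$
$\left(\left(4 + 2 H{\left(0 \right)}\right) + y{\left(-9,9 \right)}\right)^{2} = \left(\left(4 + 2 \left(\left(-1\right) 0\right)\right) - -45\right)^{2} = \left(\left(4 + 2 \cdot 0\right) + 45\right)^{2} = \left(\left(4 + 0\right) + 45\right)^{2} = \left(4 + 45\right)^{2} = 49^{2} = 2401$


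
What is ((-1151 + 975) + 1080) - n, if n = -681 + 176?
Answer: 1409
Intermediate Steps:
n = -505
((-1151 + 975) + 1080) - n = ((-1151 + 975) + 1080) - 1*(-505) = (-176 + 1080) + 505 = 904 + 505 = 1409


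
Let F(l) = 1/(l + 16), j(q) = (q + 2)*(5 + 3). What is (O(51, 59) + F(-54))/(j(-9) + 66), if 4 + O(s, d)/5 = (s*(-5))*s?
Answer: -2471711/380 ≈ -6504.5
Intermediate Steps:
j(q) = 16 + 8*q (j(q) = (2 + q)*8 = 16 + 8*q)
F(l) = 1/(16 + l)
O(s, d) = -20 - 25*s² (O(s, d) = -20 + 5*((s*(-5))*s) = -20 + 5*((-5*s)*s) = -20 + 5*(-5*s²) = -20 - 25*s²)
(O(51, 59) + F(-54))/(j(-9) + 66) = ((-20 - 25*51²) + 1/(16 - 54))/((16 + 8*(-9)) + 66) = ((-20 - 25*2601) + 1/(-38))/((16 - 72) + 66) = ((-20 - 65025) - 1/38)/(-56 + 66) = (-65045 - 1/38)/10 = -2471711/38*⅒ = -2471711/380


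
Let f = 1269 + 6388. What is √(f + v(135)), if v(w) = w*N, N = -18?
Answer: √5227 ≈ 72.298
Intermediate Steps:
v(w) = -18*w (v(w) = w*(-18) = -18*w)
f = 7657
√(f + v(135)) = √(7657 - 18*135) = √(7657 - 2430) = √5227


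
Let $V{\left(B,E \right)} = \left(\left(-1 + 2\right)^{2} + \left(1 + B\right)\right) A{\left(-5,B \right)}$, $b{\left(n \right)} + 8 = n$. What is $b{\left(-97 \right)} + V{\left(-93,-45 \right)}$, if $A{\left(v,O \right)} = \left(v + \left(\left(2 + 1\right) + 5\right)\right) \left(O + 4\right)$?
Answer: $24192$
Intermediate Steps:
$b{\left(n \right)} = -8 + n$
$A{\left(v,O \right)} = \left(4 + O\right) \left(8 + v\right)$ ($A{\left(v,O \right)} = \left(v + \left(3 + 5\right)\right) \left(4 + O\right) = \left(v + 8\right) \left(4 + O\right) = \left(8 + v\right) \left(4 + O\right) = \left(4 + O\right) \left(8 + v\right)$)
$V{\left(B,E \right)} = \left(2 + B\right) \left(12 + 3 B\right)$ ($V{\left(B,E \right)} = \left(\left(-1 + 2\right)^{2} + \left(1 + B\right)\right) \left(32 + 4 \left(-5\right) + 8 B + B \left(-5\right)\right) = \left(1^{2} + \left(1 + B\right)\right) \left(32 - 20 + 8 B - 5 B\right) = \left(1 + \left(1 + B\right)\right) \left(12 + 3 B\right) = \left(2 + B\right) \left(12 + 3 B\right)$)
$b{\left(-97 \right)} + V{\left(-93,-45 \right)} = \left(-8 - 97\right) + 3 \left(2 - 93\right) \left(4 - 93\right) = -105 + 3 \left(-91\right) \left(-89\right) = -105 + 24297 = 24192$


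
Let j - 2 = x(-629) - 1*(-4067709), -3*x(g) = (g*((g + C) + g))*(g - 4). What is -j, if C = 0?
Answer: -171028213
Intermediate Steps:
x(g) = -2*g**2*(-4 + g)/3 (x(g) = -g*((g + 0) + g)*(g - 4)/3 = -g*(g + g)*(-4 + g)/3 = -g*(2*g)*(-4 + g)/3 = -2*g**2*(-4 + g)/3)
j = 171028213 (j = 2 + ((2/3)*(-629)**2*(4 - 1*(-629)) - 1*(-4067709)) = 2 + ((2/3)*395641*(4 + 629) + 4067709) = 2 + ((2/3)*395641*633 + 4067709) = 2 + (166960502 + 4067709) = 2 + 171028211 = 171028213)
-j = -1*171028213 = -171028213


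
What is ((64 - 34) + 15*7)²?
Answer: 18225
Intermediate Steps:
((64 - 34) + 15*7)² = (30 + 105)² = 135² = 18225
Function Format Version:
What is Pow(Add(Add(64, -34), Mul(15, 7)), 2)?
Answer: 18225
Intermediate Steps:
Pow(Add(Add(64, -34), Mul(15, 7)), 2) = Pow(Add(30, 105), 2) = Pow(135, 2) = 18225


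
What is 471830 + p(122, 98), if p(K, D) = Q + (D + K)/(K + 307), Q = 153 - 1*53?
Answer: 18405290/39 ≈ 4.7193e+5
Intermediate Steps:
Q = 100 (Q = 153 - 53 = 100)
p(K, D) = 100 + (D + K)/(307 + K) (p(K, D) = 100 + (D + K)/(K + 307) = 100 + (D + K)/(307 + K))
471830 + p(122, 98) = 471830 + (30700 + 98 + 101*122)/(307 + 122) = 471830 + (30700 + 98 + 12322)/429 = 471830 + (1/429)*43120 = 471830 + 3920/39 = 18405290/39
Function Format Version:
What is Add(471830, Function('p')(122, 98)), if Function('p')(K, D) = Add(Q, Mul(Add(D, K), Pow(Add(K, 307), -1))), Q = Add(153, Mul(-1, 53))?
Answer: Rational(18405290, 39) ≈ 4.7193e+5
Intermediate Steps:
Q = 100 (Q = Add(153, -53) = 100)
Function('p')(K, D) = Add(100, Mul(Pow(Add(307, K), -1), Add(D, K))) (Function('p')(K, D) = Add(100, Mul(Add(D, K), Pow(Add(K, 307), -1))) = Add(100, Mul(Add(D, K), Pow(Add(307, K), -1))) = Add(100, Mul(Pow(Add(307, K), -1), Add(D, K))))
Add(471830, Function('p')(122, 98)) = Add(471830, Mul(Pow(Add(307, 122), -1), Add(30700, 98, Mul(101, 122)))) = Add(471830, Mul(Pow(429, -1), Add(30700, 98, 12322))) = Add(471830, Mul(Rational(1, 429), 43120)) = Add(471830, Rational(3920, 39)) = Rational(18405290, 39)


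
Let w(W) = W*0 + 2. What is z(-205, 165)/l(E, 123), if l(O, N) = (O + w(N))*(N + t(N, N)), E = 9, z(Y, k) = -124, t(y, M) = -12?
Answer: -124/1221 ≈ -0.10156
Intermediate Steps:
w(W) = 2 (w(W) = 0 + 2 = 2)
l(O, N) = (-12 + N)*(2 + O) (l(O, N) = (O + 2)*(N - 12) = (2 + O)*(-12 + N) = (-12 + N)*(2 + O))
z(-205, 165)/l(E, 123) = -124/(-24 - 12*9 + 2*123 + 123*9) = -124/(-24 - 108 + 246 + 1107) = -124/1221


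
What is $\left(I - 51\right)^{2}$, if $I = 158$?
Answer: $11449$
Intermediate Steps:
$\left(I - 51\right)^{2} = \left(158 - 51\right)^{2} = 107^{2} = 11449$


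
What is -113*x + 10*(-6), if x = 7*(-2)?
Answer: 1522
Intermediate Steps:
x = -14
-113*x + 10*(-6) = -113*(-14) + 10*(-6) = 1582 - 60 = 1522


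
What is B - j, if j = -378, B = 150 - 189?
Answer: 339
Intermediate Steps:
B = -39
B - j = -39 - 1*(-378) = -39 + 378 = 339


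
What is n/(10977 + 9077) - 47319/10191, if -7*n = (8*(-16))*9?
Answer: -1105134425/238432033 ≈ -4.6350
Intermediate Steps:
n = 1152/7 (n = -8*(-16)*9/7 = -(-128)*9/7 = -⅐*(-1152) = 1152/7 ≈ 164.57)
n/(10977 + 9077) - 47319/10191 = 1152/(7*(10977 + 9077)) - 47319/10191 = (1152/7)/20054 - 47319*1/10191 = (1152/7)*(1/20054) - 15773/3397 = 576/70189 - 15773/3397 = -1105134425/238432033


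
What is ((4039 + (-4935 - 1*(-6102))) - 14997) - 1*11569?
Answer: -21360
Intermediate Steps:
((4039 + (-4935 - 1*(-6102))) - 14997) - 1*11569 = ((4039 + (-4935 + 6102)) - 14997) - 11569 = ((4039 + 1167) - 14997) - 11569 = (5206 - 14997) - 11569 = -9791 - 11569 = -21360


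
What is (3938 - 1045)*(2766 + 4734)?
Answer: 21697500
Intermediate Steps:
(3938 - 1045)*(2766 + 4734) = 2893*7500 = 21697500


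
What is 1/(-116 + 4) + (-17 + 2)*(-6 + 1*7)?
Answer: -1681/112 ≈ -15.009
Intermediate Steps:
1/(-116 + 4) + (-17 + 2)*(-6 + 1*7) = 1/(-112) - 15*(-6 + 7) = -1/112 - 15*1 = -1/112 - 15 = -1681/112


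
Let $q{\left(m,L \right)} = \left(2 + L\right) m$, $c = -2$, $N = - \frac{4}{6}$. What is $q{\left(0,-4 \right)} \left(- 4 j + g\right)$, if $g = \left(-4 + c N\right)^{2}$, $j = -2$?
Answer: $0$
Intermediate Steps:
$N = - \frac{2}{3}$ ($N = \left(-4\right) \frac{1}{6} = - \frac{2}{3} \approx -0.66667$)
$q{\left(m,L \right)} = m \left(2 + L\right)$
$g = \frac{64}{9}$ ($g = \left(-4 - - \frac{4}{3}\right)^{2} = \left(-4 + \frac{4}{3}\right)^{2} = \left(- \frac{8}{3}\right)^{2} = \frac{64}{9} \approx 7.1111$)
$q{\left(0,-4 \right)} \left(- 4 j + g\right) = 0 \left(2 - 4\right) \left(\left(-4\right) \left(-2\right) + \frac{64}{9}\right) = 0 \left(-2\right) \left(8 + \frac{64}{9}\right) = 0 \cdot \frac{136}{9} = 0$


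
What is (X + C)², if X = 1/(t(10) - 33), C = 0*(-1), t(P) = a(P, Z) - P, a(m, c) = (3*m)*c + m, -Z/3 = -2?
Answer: 1/21609 ≈ 4.6277e-5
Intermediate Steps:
Z = 6 (Z = -3*(-2) = 6)
a(m, c) = m + 3*c*m (a(m, c) = 3*c*m + m = m + 3*c*m)
t(P) = 18*P (t(P) = P*(1 + 3*6) - P = P*(1 + 18) - P = P*19 - P = 19*P - P = 18*P)
C = 0
X = 1/147 (X = 1/(18*10 - 33) = 1/(180 - 33) = 1/147 ≈ 0.0068027)
(X + C)² = (1/147 + 0)² = (1/147)² = 1/21609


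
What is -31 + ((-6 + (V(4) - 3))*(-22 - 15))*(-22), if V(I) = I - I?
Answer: -7357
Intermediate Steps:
V(I) = 0
-31 + ((-6 + (V(4) - 3))*(-22 - 15))*(-22) = -31 + ((-6 + (0 - 3))*(-22 - 15))*(-22) = -31 + ((-6 - 3)*(-37))*(-22) = -31 - 9*(-37)*(-22) = -31 + 333*(-22) = -31 - 7326 = -7357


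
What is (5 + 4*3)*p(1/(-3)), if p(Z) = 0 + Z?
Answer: -17/3 ≈ -5.6667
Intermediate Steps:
p(Z) = Z
(5 + 4*3)*p(1/(-3)) = (5 + 4*3)/(-3) = (5 + 12)*(-1/3) = 17*(-1/3) = -17/3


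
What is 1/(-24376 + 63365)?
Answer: 1/38989 ≈ 2.5648e-5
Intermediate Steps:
1/(-24376 + 63365) = 1/38989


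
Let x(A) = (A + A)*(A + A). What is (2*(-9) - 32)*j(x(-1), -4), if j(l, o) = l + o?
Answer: 0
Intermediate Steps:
x(A) = 4*A² (x(A) = (2*A)*(2*A) = 4*A²)
(2*(-9) - 32)*j(x(-1), -4) = (2*(-9) - 32)*(4*(-1)² - 4) = (-18 - 32)*(4*1 - 4) = -50*(4 - 4) = -50*0 = 0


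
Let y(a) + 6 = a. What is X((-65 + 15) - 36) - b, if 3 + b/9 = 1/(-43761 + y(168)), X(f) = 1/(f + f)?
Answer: 67477235/2499676 ≈ 26.994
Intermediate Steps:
y(a) = -6 + a
X(f) = 1/(2*f)
b = -392394/14533 (b = -27 + 9/(-43761 + (-6 + 168)) = -27 + 9/(-43761 + 162) = -27 + 9/(-43599) = -27 + 9*(-1/43599) = -27 - 3/14533 = -392394/14533 ≈ -27.000)
X((-65 + 15) - 36) - b = 1/(2*((-65 + 15) - 36)) - 1*(-392394/14533) = 1/(2*(-50 - 36)) + 392394/14533 = (½)/(-86) + 392394/14533 = (½)*(-1/86) + 392394/14533 = -1/172 + 392394/14533 = 67477235/2499676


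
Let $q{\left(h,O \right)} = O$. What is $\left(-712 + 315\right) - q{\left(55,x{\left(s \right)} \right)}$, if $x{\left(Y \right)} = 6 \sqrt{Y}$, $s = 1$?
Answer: $-403$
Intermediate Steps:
$\left(-712 + 315\right) - q{\left(55,x{\left(s \right)} \right)} = \left(-712 + 315\right) - 6 \sqrt{1} = -397 - 6 \cdot 1 = -397 - 6 = -403$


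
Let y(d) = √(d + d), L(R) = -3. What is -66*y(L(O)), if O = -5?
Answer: -66*I*√6 ≈ -161.67*I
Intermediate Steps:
y(d) = √2*√d (y(d) = √(2*d) = √2*√d)
-66*y(L(O)) = -66*√2*√(-3) = -66*√2*I*√3 = -66*I*√6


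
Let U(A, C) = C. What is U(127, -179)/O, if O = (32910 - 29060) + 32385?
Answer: -179/36235 ≈ -0.0049400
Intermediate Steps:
O = 36235 (O = 3850 + 32385 = 36235)
U(127, -179)/O = -179/36235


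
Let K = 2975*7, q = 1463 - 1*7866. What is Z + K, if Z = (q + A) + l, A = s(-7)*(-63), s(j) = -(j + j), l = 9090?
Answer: 22630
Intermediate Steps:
s(j) = -2*j
q = -6403 (q = 1463 - 7866 = -6403)
K = 20825
A = -882 (A = -2*(-7)*(-63) = 14*(-63) = -882)
Z = 1805 (Z = (-6403 - 882) + 9090 = -7285 + 9090 = 1805)
Z + K = 1805 + 20825 = 22630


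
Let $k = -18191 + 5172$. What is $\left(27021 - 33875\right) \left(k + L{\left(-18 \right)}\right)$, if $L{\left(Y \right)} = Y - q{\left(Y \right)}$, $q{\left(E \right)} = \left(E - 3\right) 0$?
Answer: $89355598$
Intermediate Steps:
$k = -13019$
$q{\left(E \right)} = 0$ ($q{\left(E \right)} = \left(-3 + E\right) 0 = 0$)
$L{\left(Y \right)} = Y$ ($L{\left(Y \right)} = Y - 0 = Y + 0 = Y$)
$\left(27021 - 33875\right) \left(k + L{\left(-18 \right)}\right) = \left(27021 - 33875\right) \left(-13019 - 18\right) = \left(27021 - 33875\right) \left(-13037\right) = \left(-6854\right) \left(-13037\right) = 89355598$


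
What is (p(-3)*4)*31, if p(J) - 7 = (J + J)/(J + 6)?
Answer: 620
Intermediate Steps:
p(J) = 7 + 2*J/(6 + J) (p(J) = 7 + (J + J)/(J + 6) = 7 + (2*J)/(6 + J) = 7 + 2*J/(6 + J))
(p(-3)*4)*31 = ((3*(14 + 3*(-3))/(6 - 3))*4)*31 = ((3*(14 - 9)/3)*4)*31 = ((3*(⅓)*5)*4)*31 = (5*4)*31 = 20*31 = 620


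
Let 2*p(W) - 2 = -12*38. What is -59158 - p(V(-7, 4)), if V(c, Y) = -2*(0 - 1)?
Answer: -58931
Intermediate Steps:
V(c, Y) = 2 (V(c, Y) = -2*(-1) = 2)
p(W) = -227 (p(W) = 1 + (-12*38)/2 = 1 + (½)*(-456) = 1 - 228 = -227)
-59158 - p(V(-7, 4)) = -59158 - 1*(-227) = -59158 + 227 = -58931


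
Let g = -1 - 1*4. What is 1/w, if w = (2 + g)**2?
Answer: 1/9 ≈ 0.11111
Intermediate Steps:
g = -5 (g = -1 - 4 = -5)
w = 9 (w = (2 - 5)**2 = (-3)**2 = 9)
1/w = 1/9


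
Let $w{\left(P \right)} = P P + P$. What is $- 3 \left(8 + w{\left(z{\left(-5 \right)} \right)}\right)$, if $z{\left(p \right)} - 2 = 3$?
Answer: $-114$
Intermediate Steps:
$z{\left(p \right)} = 5$ ($z{\left(p \right)} = 2 + 3 = 5$)
$w{\left(P \right)} = P + P^{2}$ ($w{\left(P \right)} = P^{2} + P = P + P^{2}$)
$- 3 \left(8 + w{\left(z{\left(-5 \right)} \right)}\right) = - 3 \left(8 + 5 \left(1 + 5\right)\right) = - 3 \left(8 + 5 \cdot 6\right) = - 3 \left(8 + 30\right) = \left(-3\right) 38 = -114$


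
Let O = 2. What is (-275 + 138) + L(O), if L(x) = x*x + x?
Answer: -131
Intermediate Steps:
L(x) = x + x**2 (L(x) = x**2 + x = x + x**2)
(-275 + 138) + L(O) = (-275 + 138) + 2*(1 + 2) = -137 + 2*3 = -137 + 6 = -131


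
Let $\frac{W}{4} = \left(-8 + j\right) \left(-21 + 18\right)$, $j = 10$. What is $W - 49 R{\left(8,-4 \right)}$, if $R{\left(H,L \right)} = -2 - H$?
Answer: $466$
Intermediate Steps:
$W = -24$ ($W = 4 \left(-8 + 10\right) \left(-21 + 18\right) = 4 \cdot 2 \left(-3\right) = 4 \left(-6\right) = -24$)
$W - 49 R{\left(8,-4 \right)} = -24 - 49 \left(-2 - 8\right) = -24 - -490 = -24 + 490 = 466$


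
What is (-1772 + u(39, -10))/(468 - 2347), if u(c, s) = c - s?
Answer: 1723/1879 ≈ 0.91698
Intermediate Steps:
(-1772 + u(39, -10))/(468 - 2347) = (-1772 + (39 - 1*(-10)))/(468 - 2347) = (-1772 + (39 + 10))/(-1879) = (-1772 + 49)*(-1/1879) = -1723*(-1/1879) = 1723/1879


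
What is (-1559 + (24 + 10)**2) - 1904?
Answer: -2307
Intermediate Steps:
(-1559 + (24 + 10)**2) - 1904 = (-1559 + 34**2) - 1904 = (-1559 + 1156) - 1904 = -403 - 1904 = -2307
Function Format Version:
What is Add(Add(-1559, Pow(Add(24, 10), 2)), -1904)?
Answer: -2307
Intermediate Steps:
Add(Add(-1559, Pow(Add(24, 10), 2)), -1904) = Add(Add(-1559, Pow(34, 2)), -1904) = Add(Add(-1559, 1156), -1904) = Add(-403, -1904) = -2307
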